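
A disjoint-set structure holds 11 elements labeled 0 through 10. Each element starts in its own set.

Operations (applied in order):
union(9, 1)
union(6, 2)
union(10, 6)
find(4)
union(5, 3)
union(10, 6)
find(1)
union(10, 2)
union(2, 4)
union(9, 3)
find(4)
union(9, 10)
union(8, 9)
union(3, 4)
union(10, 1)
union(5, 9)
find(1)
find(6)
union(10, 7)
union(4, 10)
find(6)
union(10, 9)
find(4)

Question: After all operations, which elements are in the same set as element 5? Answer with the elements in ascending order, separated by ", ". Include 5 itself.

Step 1: union(9, 1) -> merged; set of 9 now {1, 9}
Step 2: union(6, 2) -> merged; set of 6 now {2, 6}
Step 3: union(10, 6) -> merged; set of 10 now {2, 6, 10}
Step 4: find(4) -> no change; set of 4 is {4}
Step 5: union(5, 3) -> merged; set of 5 now {3, 5}
Step 6: union(10, 6) -> already same set; set of 10 now {2, 6, 10}
Step 7: find(1) -> no change; set of 1 is {1, 9}
Step 8: union(10, 2) -> already same set; set of 10 now {2, 6, 10}
Step 9: union(2, 4) -> merged; set of 2 now {2, 4, 6, 10}
Step 10: union(9, 3) -> merged; set of 9 now {1, 3, 5, 9}
Step 11: find(4) -> no change; set of 4 is {2, 4, 6, 10}
Step 12: union(9, 10) -> merged; set of 9 now {1, 2, 3, 4, 5, 6, 9, 10}
Step 13: union(8, 9) -> merged; set of 8 now {1, 2, 3, 4, 5, 6, 8, 9, 10}
Step 14: union(3, 4) -> already same set; set of 3 now {1, 2, 3, 4, 5, 6, 8, 9, 10}
Step 15: union(10, 1) -> already same set; set of 10 now {1, 2, 3, 4, 5, 6, 8, 9, 10}
Step 16: union(5, 9) -> already same set; set of 5 now {1, 2, 3, 4, 5, 6, 8, 9, 10}
Step 17: find(1) -> no change; set of 1 is {1, 2, 3, 4, 5, 6, 8, 9, 10}
Step 18: find(6) -> no change; set of 6 is {1, 2, 3, 4, 5, 6, 8, 9, 10}
Step 19: union(10, 7) -> merged; set of 10 now {1, 2, 3, 4, 5, 6, 7, 8, 9, 10}
Step 20: union(4, 10) -> already same set; set of 4 now {1, 2, 3, 4, 5, 6, 7, 8, 9, 10}
Step 21: find(6) -> no change; set of 6 is {1, 2, 3, 4, 5, 6, 7, 8, 9, 10}
Step 22: union(10, 9) -> already same set; set of 10 now {1, 2, 3, 4, 5, 6, 7, 8, 9, 10}
Step 23: find(4) -> no change; set of 4 is {1, 2, 3, 4, 5, 6, 7, 8, 9, 10}
Component of 5: {1, 2, 3, 4, 5, 6, 7, 8, 9, 10}

Answer: 1, 2, 3, 4, 5, 6, 7, 8, 9, 10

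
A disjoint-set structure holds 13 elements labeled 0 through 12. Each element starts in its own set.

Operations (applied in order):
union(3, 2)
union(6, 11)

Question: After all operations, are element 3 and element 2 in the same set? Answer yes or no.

Step 1: union(3, 2) -> merged; set of 3 now {2, 3}
Step 2: union(6, 11) -> merged; set of 6 now {6, 11}
Set of 3: {2, 3}; 2 is a member.

Answer: yes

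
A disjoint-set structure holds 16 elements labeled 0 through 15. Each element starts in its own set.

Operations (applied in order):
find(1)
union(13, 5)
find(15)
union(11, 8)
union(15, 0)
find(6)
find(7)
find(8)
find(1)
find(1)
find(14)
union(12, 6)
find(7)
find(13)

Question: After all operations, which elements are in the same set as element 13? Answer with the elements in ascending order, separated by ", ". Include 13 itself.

Step 1: find(1) -> no change; set of 1 is {1}
Step 2: union(13, 5) -> merged; set of 13 now {5, 13}
Step 3: find(15) -> no change; set of 15 is {15}
Step 4: union(11, 8) -> merged; set of 11 now {8, 11}
Step 5: union(15, 0) -> merged; set of 15 now {0, 15}
Step 6: find(6) -> no change; set of 6 is {6}
Step 7: find(7) -> no change; set of 7 is {7}
Step 8: find(8) -> no change; set of 8 is {8, 11}
Step 9: find(1) -> no change; set of 1 is {1}
Step 10: find(1) -> no change; set of 1 is {1}
Step 11: find(14) -> no change; set of 14 is {14}
Step 12: union(12, 6) -> merged; set of 12 now {6, 12}
Step 13: find(7) -> no change; set of 7 is {7}
Step 14: find(13) -> no change; set of 13 is {5, 13}
Component of 13: {5, 13}

Answer: 5, 13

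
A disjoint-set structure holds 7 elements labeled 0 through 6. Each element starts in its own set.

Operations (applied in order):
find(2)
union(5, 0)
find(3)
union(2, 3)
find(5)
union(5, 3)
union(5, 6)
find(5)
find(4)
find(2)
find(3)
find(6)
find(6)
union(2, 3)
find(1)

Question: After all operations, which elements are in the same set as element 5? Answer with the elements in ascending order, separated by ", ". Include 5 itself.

Step 1: find(2) -> no change; set of 2 is {2}
Step 2: union(5, 0) -> merged; set of 5 now {0, 5}
Step 3: find(3) -> no change; set of 3 is {3}
Step 4: union(2, 3) -> merged; set of 2 now {2, 3}
Step 5: find(5) -> no change; set of 5 is {0, 5}
Step 6: union(5, 3) -> merged; set of 5 now {0, 2, 3, 5}
Step 7: union(5, 6) -> merged; set of 5 now {0, 2, 3, 5, 6}
Step 8: find(5) -> no change; set of 5 is {0, 2, 3, 5, 6}
Step 9: find(4) -> no change; set of 4 is {4}
Step 10: find(2) -> no change; set of 2 is {0, 2, 3, 5, 6}
Step 11: find(3) -> no change; set of 3 is {0, 2, 3, 5, 6}
Step 12: find(6) -> no change; set of 6 is {0, 2, 3, 5, 6}
Step 13: find(6) -> no change; set of 6 is {0, 2, 3, 5, 6}
Step 14: union(2, 3) -> already same set; set of 2 now {0, 2, 3, 5, 6}
Step 15: find(1) -> no change; set of 1 is {1}
Component of 5: {0, 2, 3, 5, 6}

Answer: 0, 2, 3, 5, 6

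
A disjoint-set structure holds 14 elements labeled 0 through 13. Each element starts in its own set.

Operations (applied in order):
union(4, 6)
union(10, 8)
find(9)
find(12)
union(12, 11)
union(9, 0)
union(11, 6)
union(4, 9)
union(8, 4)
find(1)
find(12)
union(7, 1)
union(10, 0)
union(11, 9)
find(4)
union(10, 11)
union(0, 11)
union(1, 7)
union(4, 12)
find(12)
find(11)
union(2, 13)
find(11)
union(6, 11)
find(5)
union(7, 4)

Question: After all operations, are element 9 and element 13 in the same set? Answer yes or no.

Step 1: union(4, 6) -> merged; set of 4 now {4, 6}
Step 2: union(10, 8) -> merged; set of 10 now {8, 10}
Step 3: find(9) -> no change; set of 9 is {9}
Step 4: find(12) -> no change; set of 12 is {12}
Step 5: union(12, 11) -> merged; set of 12 now {11, 12}
Step 6: union(9, 0) -> merged; set of 9 now {0, 9}
Step 7: union(11, 6) -> merged; set of 11 now {4, 6, 11, 12}
Step 8: union(4, 9) -> merged; set of 4 now {0, 4, 6, 9, 11, 12}
Step 9: union(8, 4) -> merged; set of 8 now {0, 4, 6, 8, 9, 10, 11, 12}
Step 10: find(1) -> no change; set of 1 is {1}
Step 11: find(12) -> no change; set of 12 is {0, 4, 6, 8, 9, 10, 11, 12}
Step 12: union(7, 1) -> merged; set of 7 now {1, 7}
Step 13: union(10, 0) -> already same set; set of 10 now {0, 4, 6, 8, 9, 10, 11, 12}
Step 14: union(11, 9) -> already same set; set of 11 now {0, 4, 6, 8, 9, 10, 11, 12}
Step 15: find(4) -> no change; set of 4 is {0, 4, 6, 8, 9, 10, 11, 12}
Step 16: union(10, 11) -> already same set; set of 10 now {0, 4, 6, 8, 9, 10, 11, 12}
Step 17: union(0, 11) -> already same set; set of 0 now {0, 4, 6, 8, 9, 10, 11, 12}
Step 18: union(1, 7) -> already same set; set of 1 now {1, 7}
Step 19: union(4, 12) -> already same set; set of 4 now {0, 4, 6, 8, 9, 10, 11, 12}
Step 20: find(12) -> no change; set of 12 is {0, 4, 6, 8, 9, 10, 11, 12}
Step 21: find(11) -> no change; set of 11 is {0, 4, 6, 8, 9, 10, 11, 12}
Step 22: union(2, 13) -> merged; set of 2 now {2, 13}
Step 23: find(11) -> no change; set of 11 is {0, 4, 6, 8, 9, 10, 11, 12}
Step 24: union(6, 11) -> already same set; set of 6 now {0, 4, 6, 8, 9, 10, 11, 12}
Step 25: find(5) -> no change; set of 5 is {5}
Step 26: union(7, 4) -> merged; set of 7 now {0, 1, 4, 6, 7, 8, 9, 10, 11, 12}
Set of 9: {0, 1, 4, 6, 7, 8, 9, 10, 11, 12}; 13 is not a member.

Answer: no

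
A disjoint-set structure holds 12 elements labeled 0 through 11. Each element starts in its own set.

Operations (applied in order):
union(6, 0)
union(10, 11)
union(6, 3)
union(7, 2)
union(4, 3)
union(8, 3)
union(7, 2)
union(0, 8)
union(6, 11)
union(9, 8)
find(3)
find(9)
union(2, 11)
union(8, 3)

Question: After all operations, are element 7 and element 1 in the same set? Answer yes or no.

Answer: no

Derivation:
Step 1: union(6, 0) -> merged; set of 6 now {0, 6}
Step 2: union(10, 11) -> merged; set of 10 now {10, 11}
Step 3: union(6, 3) -> merged; set of 6 now {0, 3, 6}
Step 4: union(7, 2) -> merged; set of 7 now {2, 7}
Step 5: union(4, 3) -> merged; set of 4 now {0, 3, 4, 6}
Step 6: union(8, 3) -> merged; set of 8 now {0, 3, 4, 6, 8}
Step 7: union(7, 2) -> already same set; set of 7 now {2, 7}
Step 8: union(0, 8) -> already same set; set of 0 now {0, 3, 4, 6, 8}
Step 9: union(6, 11) -> merged; set of 6 now {0, 3, 4, 6, 8, 10, 11}
Step 10: union(9, 8) -> merged; set of 9 now {0, 3, 4, 6, 8, 9, 10, 11}
Step 11: find(3) -> no change; set of 3 is {0, 3, 4, 6, 8, 9, 10, 11}
Step 12: find(9) -> no change; set of 9 is {0, 3, 4, 6, 8, 9, 10, 11}
Step 13: union(2, 11) -> merged; set of 2 now {0, 2, 3, 4, 6, 7, 8, 9, 10, 11}
Step 14: union(8, 3) -> already same set; set of 8 now {0, 2, 3, 4, 6, 7, 8, 9, 10, 11}
Set of 7: {0, 2, 3, 4, 6, 7, 8, 9, 10, 11}; 1 is not a member.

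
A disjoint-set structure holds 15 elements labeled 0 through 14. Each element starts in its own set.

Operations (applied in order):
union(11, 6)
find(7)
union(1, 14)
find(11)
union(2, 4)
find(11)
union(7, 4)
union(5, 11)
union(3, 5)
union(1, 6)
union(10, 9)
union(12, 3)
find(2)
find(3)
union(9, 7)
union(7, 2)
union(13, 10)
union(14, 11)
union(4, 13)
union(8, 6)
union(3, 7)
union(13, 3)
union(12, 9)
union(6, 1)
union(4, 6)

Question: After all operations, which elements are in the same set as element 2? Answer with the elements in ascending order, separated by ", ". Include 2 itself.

Answer: 1, 2, 3, 4, 5, 6, 7, 8, 9, 10, 11, 12, 13, 14

Derivation:
Step 1: union(11, 6) -> merged; set of 11 now {6, 11}
Step 2: find(7) -> no change; set of 7 is {7}
Step 3: union(1, 14) -> merged; set of 1 now {1, 14}
Step 4: find(11) -> no change; set of 11 is {6, 11}
Step 5: union(2, 4) -> merged; set of 2 now {2, 4}
Step 6: find(11) -> no change; set of 11 is {6, 11}
Step 7: union(7, 4) -> merged; set of 7 now {2, 4, 7}
Step 8: union(5, 11) -> merged; set of 5 now {5, 6, 11}
Step 9: union(3, 5) -> merged; set of 3 now {3, 5, 6, 11}
Step 10: union(1, 6) -> merged; set of 1 now {1, 3, 5, 6, 11, 14}
Step 11: union(10, 9) -> merged; set of 10 now {9, 10}
Step 12: union(12, 3) -> merged; set of 12 now {1, 3, 5, 6, 11, 12, 14}
Step 13: find(2) -> no change; set of 2 is {2, 4, 7}
Step 14: find(3) -> no change; set of 3 is {1, 3, 5, 6, 11, 12, 14}
Step 15: union(9, 7) -> merged; set of 9 now {2, 4, 7, 9, 10}
Step 16: union(7, 2) -> already same set; set of 7 now {2, 4, 7, 9, 10}
Step 17: union(13, 10) -> merged; set of 13 now {2, 4, 7, 9, 10, 13}
Step 18: union(14, 11) -> already same set; set of 14 now {1, 3, 5, 6, 11, 12, 14}
Step 19: union(4, 13) -> already same set; set of 4 now {2, 4, 7, 9, 10, 13}
Step 20: union(8, 6) -> merged; set of 8 now {1, 3, 5, 6, 8, 11, 12, 14}
Step 21: union(3, 7) -> merged; set of 3 now {1, 2, 3, 4, 5, 6, 7, 8, 9, 10, 11, 12, 13, 14}
Step 22: union(13, 3) -> already same set; set of 13 now {1, 2, 3, 4, 5, 6, 7, 8, 9, 10, 11, 12, 13, 14}
Step 23: union(12, 9) -> already same set; set of 12 now {1, 2, 3, 4, 5, 6, 7, 8, 9, 10, 11, 12, 13, 14}
Step 24: union(6, 1) -> already same set; set of 6 now {1, 2, 3, 4, 5, 6, 7, 8, 9, 10, 11, 12, 13, 14}
Step 25: union(4, 6) -> already same set; set of 4 now {1, 2, 3, 4, 5, 6, 7, 8, 9, 10, 11, 12, 13, 14}
Component of 2: {1, 2, 3, 4, 5, 6, 7, 8, 9, 10, 11, 12, 13, 14}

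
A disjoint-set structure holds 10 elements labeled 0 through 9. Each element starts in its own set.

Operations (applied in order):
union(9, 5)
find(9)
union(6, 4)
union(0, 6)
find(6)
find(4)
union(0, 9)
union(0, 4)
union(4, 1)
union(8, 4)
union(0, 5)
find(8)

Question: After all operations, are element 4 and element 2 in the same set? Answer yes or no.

Answer: no

Derivation:
Step 1: union(9, 5) -> merged; set of 9 now {5, 9}
Step 2: find(9) -> no change; set of 9 is {5, 9}
Step 3: union(6, 4) -> merged; set of 6 now {4, 6}
Step 4: union(0, 6) -> merged; set of 0 now {0, 4, 6}
Step 5: find(6) -> no change; set of 6 is {0, 4, 6}
Step 6: find(4) -> no change; set of 4 is {0, 4, 6}
Step 7: union(0, 9) -> merged; set of 0 now {0, 4, 5, 6, 9}
Step 8: union(0, 4) -> already same set; set of 0 now {0, 4, 5, 6, 9}
Step 9: union(4, 1) -> merged; set of 4 now {0, 1, 4, 5, 6, 9}
Step 10: union(8, 4) -> merged; set of 8 now {0, 1, 4, 5, 6, 8, 9}
Step 11: union(0, 5) -> already same set; set of 0 now {0, 1, 4, 5, 6, 8, 9}
Step 12: find(8) -> no change; set of 8 is {0, 1, 4, 5, 6, 8, 9}
Set of 4: {0, 1, 4, 5, 6, 8, 9}; 2 is not a member.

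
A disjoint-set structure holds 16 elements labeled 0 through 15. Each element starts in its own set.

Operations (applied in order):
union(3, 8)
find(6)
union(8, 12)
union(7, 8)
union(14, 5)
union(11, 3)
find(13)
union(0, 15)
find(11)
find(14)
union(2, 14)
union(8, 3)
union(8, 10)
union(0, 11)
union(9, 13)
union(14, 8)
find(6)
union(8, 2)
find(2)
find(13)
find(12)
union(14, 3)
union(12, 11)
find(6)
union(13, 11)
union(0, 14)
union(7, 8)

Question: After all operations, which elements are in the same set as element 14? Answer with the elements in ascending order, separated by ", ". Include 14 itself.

Answer: 0, 2, 3, 5, 7, 8, 9, 10, 11, 12, 13, 14, 15

Derivation:
Step 1: union(3, 8) -> merged; set of 3 now {3, 8}
Step 2: find(6) -> no change; set of 6 is {6}
Step 3: union(8, 12) -> merged; set of 8 now {3, 8, 12}
Step 4: union(7, 8) -> merged; set of 7 now {3, 7, 8, 12}
Step 5: union(14, 5) -> merged; set of 14 now {5, 14}
Step 6: union(11, 3) -> merged; set of 11 now {3, 7, 8, 11, 12}
Step 7: find(13) -> no change; set of 13 is {13}
Step 8: union(0, 15) -> merged; set of 0 now {0, 15}
Step 9: find(11) -> no change; set of 11 is {3, 7, 8, 11, 12}
Step 10: find(14) -> no change; set of 14 is {5, 14}
Step 11: union(2, 14) -> merged; set of 2 now {2, 5, 14}
Step 12: union(8, 3) -> already same set; set of 8 now {3, 7, 8, 11, 12}
Step 13: union(8, 10) -> merged; set of 8 now {3, 7, 8, 10, 11, 12}
Step 14: union(0, 11) -> merged; set of 0 now {0, 3, 7, 8, 10, 11, 12, 15}
Step 15: union(9, 13) -> merged; set of 9 now {9, 13}
Step 16: union(14, 8) -> merged; set of 14 now {0, 2, 3, 5, 7, 8, 10, 11, 12, 14, 15}
Step 17: find(6) -> no change; set of 6 is {6}
Step 18: union(8, 2) -> already same set; set of 8 now {0, 2, 3, 5, 7, 8, 10, 11, 12, 14, 15}
Step 19: find(2) -> no change; set of 2 is {0, 2, 3, 5, 7, 8, 10, 11, 12, 14, 15}
Step 20: find(13) -> no change; set of 13 is {9, 13}
Step 21: find(12) -> no change; set of 12 is {0, 2, 3, 5, 7, 8, 10, 11, 12, 14, 15}
Step 22: union(14, 3) -> already same set; set of 14 now {0, 2, 3, 5, 7, 8, 10, 11, 12, 14, 15}
Step 23: union(12, 11) -> already same set; set of 12 now {0, 2, 3, 5, 7, 8, 10, 11, 12, 14, 15}
Step 24: find(6) -> no change; set of 6 is {6}
Step 25: union(13, 11) -> merged; set of 13 now {0, 2, 3, 5, 7, 8, 9, 10, 11, 12, 13, 14, 15}
Step 26: union(0, 14) -> already same set; set of 0 now {0, 2, 3, 5, 7, 8, 9, 10, 11, 12, 13, 14, 15}
Step 27: union(7, 8) -> already same set; set of 7 now {0, 2, 3, 5, 7, 8, 9, 10, 11, 12, 13, 14, 15}
Component of 14: {0, 2, 3, 5, 7, 8, 9, 10, 11, 12, 13, 14, 15}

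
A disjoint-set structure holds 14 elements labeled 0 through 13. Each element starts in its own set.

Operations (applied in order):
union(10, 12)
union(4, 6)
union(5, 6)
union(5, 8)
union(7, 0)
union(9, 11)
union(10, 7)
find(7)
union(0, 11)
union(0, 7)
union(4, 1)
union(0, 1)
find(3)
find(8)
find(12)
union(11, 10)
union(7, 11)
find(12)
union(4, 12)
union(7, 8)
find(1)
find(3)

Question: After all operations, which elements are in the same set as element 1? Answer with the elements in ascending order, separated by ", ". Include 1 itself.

Answer: 0, 1, 4, 5, 6, 7, 8, 9, 10, 11, 12

Derivation:
Step 1: union(10, 12) -> merged; set of 10 now {10, 12}
Step 2: union(4, 6) -> merged; set of 4 now {4, 6}
Step 3: union(5, 6) -> merged; set of 5 now {4, 5, 6}
Step 4: union(5, 8) -> merged; set of 5 now {4, 5, 6, 8}
Step 5: union(7, 0) -> merged; set of 7 now {0, 7}
Step 6: union(9, 11) -> merged; set of 9 now {9, 11}
Step 7: union(10, 7) -> merged; set of 10 now {0, 7, 10, 12}
Step 8: find(7) -> no change; set of 7 is {0, 7, 10, 12}
Step 9: union(0, 11) -> merged; set of 0 now {0, 7, 9, 10, 11, 12}
Step 10: union(0, 7) -> already same set; set of 0 now {0, 7, 9, 10, 11, 12}
Step 11: union(4, 1) -> merged; set of 4 now {1, 4, 5, 6, 8}
Step 12: union(0, 1) -> merged; set of 0 now {0, 1, 4, 5, 6, 7, 8, 9, 10, 11, 12}
Step 13: find(3) -> no change; set of 3 is {3}
Step 14: find(8) -> no change; set of 8 is {0, 1, 4, 5, 6, 7, 8, 9, 10, 11, 12}
Step 15: find(12) -> no change; set of 12 is {0, 1, 4, 5, 6, 7, 8, 9, 10, 11, 12}
Step 16: union(11, 10) -> already same set; set of 11 now {0, 1, 4, 5, 6, 7, 8, 9, 10, 11, 12}
Step 17: union(7, 11) -> already same set; set of 7 now {0, 1, 4, 5, 6, 7, 8, 9, 10, 11, 12}
Step 18: find(12) -> no change; set of 12 is {0, 1, 4, 5, 6, 7, 8, 9, 10, 11, 12}
Step 19: union(4, 12) -> already same set; set of 4 now {0, 1, 4, 5, 6, 7, 8, 9, 10, 11, 12}
Step 20: union(7, 8) -> already same set; set of 7 now {0, 1, 4, 5, 6, 7, 8, 9, 10, 11, 12}
Step 21: find(1) -> no change; set of 1 is {0, 1, 4, 5, 6, 7, 8, 9, 10, 11, 12}
Step 22: find(3) -> no change; set of 3 is {3}
Component of 1: {0, 1, 4, 5, 6, 7, 8, 9, 10, 11, 12}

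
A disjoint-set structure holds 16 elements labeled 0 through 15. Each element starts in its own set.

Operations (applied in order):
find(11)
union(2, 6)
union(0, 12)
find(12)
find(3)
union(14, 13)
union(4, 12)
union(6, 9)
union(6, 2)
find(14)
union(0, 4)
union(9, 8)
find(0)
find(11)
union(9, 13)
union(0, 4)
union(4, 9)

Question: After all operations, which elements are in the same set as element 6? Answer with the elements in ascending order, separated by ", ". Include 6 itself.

Step 1: find(11) -> no change; set of 11 is {11}
Step 2: union(2, 6) -> merged; set of 2 now {2, 6}
Step 3: union(0, 12) -> merged; set of 0 now {0, 12}
Step 4: find(12) -> no change; set of 12 is {0, 12}
Step 5: find(3) -> no change; set of 3 is {3}
Step 6: union(14, 13) -> merged; set of 14 now {13, 14}
Step 7: union(4, 12) -> merged; set of 4 now {0, 4, 12}
Step 8: union(6, 9) -> merged; set of 6 now {2, 6, 9}
Step 9: union(6, 2) -> already same set; set of 6 now {2, 6, 9}
Step 10: find(14) -> no change; set of 14 is {13, 14}
Step 11: union(0, 4) -> already same set; set of 0 now {0, 4, 12}
Step 12: union(9, 8) -> merged; set of 9 now {2, 6, 8, 9}
Step 13: find(0) -> no change; set of 0 is {0, 4, 12}
Step 14: find(11) -> no change; set of 11 is {11}
Step 15: union(9, 13) -> merged; set of 9 now {2, 6, 8, 9, 13, 14}
Step 16: union(0, 4) -> already same set; set of 0 now {0, 4, 12}
Step 17: union(4, 9) -> merged; set of 4 now {0, 2, 4, 6, 8, 9, 12, 13, 14}
Component of 6: {0, 2, 4, 6, 8, 9, 12, 13, 14}

Answer: 0, 2, 4, 6, 8, 9, 12, 13, 14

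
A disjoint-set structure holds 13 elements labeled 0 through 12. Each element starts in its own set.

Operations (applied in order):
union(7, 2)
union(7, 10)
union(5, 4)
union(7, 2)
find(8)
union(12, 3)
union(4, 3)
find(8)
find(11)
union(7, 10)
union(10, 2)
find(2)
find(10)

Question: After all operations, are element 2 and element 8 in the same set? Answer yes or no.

Step 1: union(7, 2) -> merged; set of 7 now {2, 7}
Step 2: union(7, 10) -> merged; set of 7 now {2, 7, 10}
Step 3: union(5, 4) -> merged; set of 5 now {4, 5}
Step 4: union(7, 2) -> already same set; set of 7 now {2, 7, 10}
Step 5: find(8) -> no change; set of 8 is {8}
Step 6: union(12, 3) -> merged; set of 12 now {3, 12}
Step 7: union(4, 3) -> merged; set of 4 now {3, 4, 5, 12}
Step 8: find(8) -> no change; set of 8 is {8}
Step 9: find(11) -> no change; set of 11 is {11}
Step 10: union(7, 10) -> already same set; set of 7 now {2, 7, 10}
Step 11: union(10, 2) -> already same set; set of 10 now {2, 7, 10}
Step 12: find(2) -> no change; set of 2 is {2, 7, 10}
Step 13: find(10) -> no change; set of 10 is {2, 7, 10}
Set of 2: {2, 7, 10}; 8 is not a member.

Answer: no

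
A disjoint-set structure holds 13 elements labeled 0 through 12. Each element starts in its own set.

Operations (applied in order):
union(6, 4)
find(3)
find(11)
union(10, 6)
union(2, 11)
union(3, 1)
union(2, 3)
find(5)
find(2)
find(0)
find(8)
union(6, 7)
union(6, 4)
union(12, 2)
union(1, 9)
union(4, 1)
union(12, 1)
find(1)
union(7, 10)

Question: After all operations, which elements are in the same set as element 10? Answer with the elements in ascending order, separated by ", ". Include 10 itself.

Step 1: union(6, 4) -> merged; set of 6 now {4, 6}
Step 2: find(3) -> no change; set of 3 is {3}
Step 3: find(11) -> no change; set of 11 is {11}
Step 4: union(10, 6) -> merged; set of 10 now {4, 6, 10}
Step 5: union(2, 11) -> merged; set of 2 now {2, 11}
Step 6: union(3, 1) -> merged; set of 3 now {1, 3}
Step 7: union(2, 3) -> merged; set of 2 now {1, 2, 3, 11}
Step 8: find(5) -> no change; set of 5 is {5}
Step 9: find(2) -> no change; set of 2 is {1, 2, 3, 11}
Step 10: find(0) -> no change; set of 0 is {0}
Step 11: find(8) -> no change; set of 8 is {8}
Step 12: union(6, 7) -> merged; set of 6 now {4, 6, 7, 10}
Step 13: union(6, 4) -> already same set; set of 6 now {4, 6, 7, 10}
Step 14: union(12, 2) -> merged; set of 12 now {1, 2, 3, 11, 12}
Step 15: union(1, 9) -> merged; set of 1 now {1, 2, 3, 9, 11, 12}
Step 16: union(4, 1) -> merged; set of 4 now {1, 2, 3, 4, 6, 7, 9, 10, 11, 12}
Step 17: union(12, 1) -> already same set; set of 12 now {1, 2, 3, 4, 6, 7, 9, 10, 11, 12}
Step 18: find(1) -> no change; set of 1 is {1, 2, 3, 4, 6, 7, 9, 10, 11, 12}
Step 19: union(7, 10) -> already same set; set of 7 now {1, 2, 3, 4, 6, 7, 9, 10, 11, 12}
Component of 10: {1, 2, 3, 4, 6, 7, 9, 10, 11, 12}

Answer: 1, 2, 3, 4, 6, 7, 9, 10, 11, 12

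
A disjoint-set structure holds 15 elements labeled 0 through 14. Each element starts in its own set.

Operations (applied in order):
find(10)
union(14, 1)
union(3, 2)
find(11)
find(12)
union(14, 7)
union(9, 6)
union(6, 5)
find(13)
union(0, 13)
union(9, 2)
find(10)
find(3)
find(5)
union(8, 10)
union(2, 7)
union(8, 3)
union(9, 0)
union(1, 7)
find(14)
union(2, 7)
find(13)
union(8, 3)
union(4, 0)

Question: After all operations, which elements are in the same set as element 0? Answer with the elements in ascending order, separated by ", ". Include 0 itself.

Answer: 0, 1, 2, 3, 4, 5, 6, 7, 8, 9, 10, 13, 14

Derivation:
Step 1: find(10) -> no change; set of 10 is {10}
Step 2: union(14, 1) -> merged; set of 14 now {1, 14}
Step 3: union(3, 2) -> merged; set of 3 now {2, 3}
Step 4: find(11) -> no change; set of 11 is {11}
Step 5: find(12) -> no change; set of 12 is {12}
Step 6: union(14, 7) -> merged; set of 14 now {1, 7, 14}
Step 7: union(9, 6) -> merged; set of 9 now {6, 9}
Step 8: union(6, 5) -> merged; set of 6 now {5, 6, 9}
Step 9: find(13) -> no change; set of 13 is {13}
Step 10: union(0, 13) -> merged; set of 0 now {0, 13}
Step 11: union(9, 2) -> merged; set of 9 now {2, 3, 5, 6, 9}
Step 12: find(10) -> no change; set of 10 is {10}
Step 13: find(3) -> no change; set of 3 is {2, 3, 5, 6, 9}
Step 14: find(5) -> no change; set of 5 is {2, 3, 5, 6, 9}
Step 15: union(8, 10) -> merged; set of 8 now {8, 10}
Step 16: union(2, 7) -> merged; set of 2 now {1, 2, 3, 5, 6, 7, 9, 14}
Step 17: union(8, 3) -> merged; set of 8 now {1, 2, 3, 5, 6, 7, 8, 9, 10, 14}
Step 18: union(9, 0) -> merged; set of 9 now {0, 1, 2, 3, 5, 6, 7, 8, 9, 10, 13, 14}
Step 19: union(1, 7) -> already same set; set of 1 now {0, 1, 2, 3, 5, 6, 7, 8, 9, 10, 13, 14}
Step 20: find(14) -> no change; set of 14 is {0, 1, 2, 3, 5, 6, 7, 8, 9, 10, 13, 14}
Step 21: union(2, 7) -> already same set; set of 2 now {0, 1, 2, 3, 5, 6, 7, 8, 9, 10, 13, 14}
Step 22: find(13) -> no change; set of 13 is {0, 1, 2, 3, 5, 6, 7, 8, 9, 10, 13, 14}
Step 23: union(8, 3) -> already same set; set of 8 now {0, 1, 2, 3, 5, 6, 7, 8, 9, 10, 13, 14}
Step 24: union(4, 0) -> merged; set of 4 now {0, 1, 2, 3, 4, 5, 6, 7, 8, 9, 10, 13, 14}
Component of 0: {0, 1, 2, 3, 4, 5, 6, 7, 8, 9, 10, 13, 14}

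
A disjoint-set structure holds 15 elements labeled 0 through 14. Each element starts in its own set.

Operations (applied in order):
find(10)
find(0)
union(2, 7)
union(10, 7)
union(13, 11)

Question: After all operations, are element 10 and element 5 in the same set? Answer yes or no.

Answer: no

Derivation:
Step 1: find(10) -> no change; set of 10 is {10}
Step 2: find(0) -> no change; set of 0 is {0}
Step 3: union(2, 7) -> merged; set of 2 now {2, 7}
Step 4: union(10, 7) -> merged; set of 10 now {2, 7, 10}
Step 5: union(13, 11) -> merged; set of 13 now {11, 13}
Set of 10: {2, 7, 10}; 5 is not a member.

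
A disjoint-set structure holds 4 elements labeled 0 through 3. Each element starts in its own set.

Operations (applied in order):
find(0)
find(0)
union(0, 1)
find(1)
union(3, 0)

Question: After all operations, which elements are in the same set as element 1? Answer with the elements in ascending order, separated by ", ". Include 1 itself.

Answer: 0, 1, 3

Derivation:
Step 1: find(0) -> no change; set of 0 is {0}
Step 2: find(0) -> no change; set of 0 is {0}
Step 3: union(0, 1) -> merged; set of 0 now {0, 1}
Step 4: find(1) -> no change; set of 1 is {0, 1}
Step 5: union(3, 0) -> merged; set of 3 now {0, 1, 3}
Component of 1: {0, 1, 3}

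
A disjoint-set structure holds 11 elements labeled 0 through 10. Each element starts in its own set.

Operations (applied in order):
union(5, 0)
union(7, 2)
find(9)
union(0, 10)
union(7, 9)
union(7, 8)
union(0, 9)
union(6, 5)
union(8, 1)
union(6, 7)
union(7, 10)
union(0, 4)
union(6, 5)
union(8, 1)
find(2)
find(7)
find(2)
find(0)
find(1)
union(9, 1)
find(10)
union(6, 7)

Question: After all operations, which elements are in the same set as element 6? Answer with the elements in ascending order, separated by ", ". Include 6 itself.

Step 1: union(5, 0) -> merged; set of 5 now {0, 5}
Step 2: union(7, 2) -> merged; set of 7 now {2, 7}
Step 3: find(9) -> no change; set of 9 is {9}
Step 4: union(0, 10) -> merged; set of 0 now {0, 5, 10}
Step 5: union(7, 9) -> merged; set of 7 now {2, 7, 9}
Step 6: union(7, 8) -> merged; set of 7 now {2, 7, 8, 9}
Step 7: union(0, 9) -> merged; set of 0 now {0, 2, 5, 7, 8, 9, 10}
Step 8: union(6, 5) -> merged; set of 6 now {0, 2, 5, 6, 7, 8, 9, 10}
Step 9: union(8, 1) -> merged; set of 8 now {0, 1, 2, 5, 6, 7, 8, 9, 10}
Step 10: union(6, 7) -> already same set; set of 6 now {0, 1, 2, 5, 6, 7, 8, 9, 10}
Step 11: union(7, 10) -> already same set; set of 7 now {0, 1, 2, 5, 6, 7, 8, 9, 10}
Step 12: union(0, 4) -> merged; set of 0 now {0, 1, 2, 4, 5, 6, 7, 8, 9, 10}
Step 13: union(6, 5) -> already same set; set of 6 now {0, 1, 2, 4, 5, 6, 7, 8, 9, 10}
Step 14: union(8, 1) -> already same set; set of 8 now {0, 1, 2, 4, 5, 6, 7, 8, 9, 10}
Step 15: find(2) -> no change; set of 2 is {0, 1, 2, 4, 5, 6, 7, 8, 9, 10}
Step 16: find(7) -> no change; set of 7 is {0, 1, 2, 4, 5, 6, 7, 8, 9, 10}
Step 17: find(2) -> no change; set of 2 is {0, 1, 2, 4, 5, 6, 7, 8, 9, 10}
Step 18: find(0) -> no change; set of 0 is {0, 1, 2, 4, 5, 6, 7, 8, 9, 10}
Step 19: find(1) -> no change; set of 1 is {0, 1, 2, 4, 5, 6, 7, 8, 9, 10}
Step 20: union(9, 1) -> already same set; set of 9 now {0, 1, 2, 4, 5, 6, 7, 8, 9, 10}
Step 21: find(10) -> no change; set of 10 is {0, 1, 2, 4, 5, 6, 7, 8, 9, 10}
Step 22: union(6, 7) -> already same set; set of 6 now {0, 1, 2, 4, 5, 6, 7, 8, 9, 10}
Component of 6: {0, 1, 2, 4, 5, 6, 7, 8, 9, 10}

Answer: 0, 1, 2, 4, 5, 6, 7, 8, 9, 10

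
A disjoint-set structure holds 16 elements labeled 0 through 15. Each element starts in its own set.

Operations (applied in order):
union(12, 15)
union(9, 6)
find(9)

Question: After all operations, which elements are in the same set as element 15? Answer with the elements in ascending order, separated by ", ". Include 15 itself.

Answer: 12, 15

Derivation:
Step 1: union(12, 15) -> merged; set of 12 now {12, 15}
Step 2: union(9, 6) -> merged; set of 9 now {6, 9}
Step 3: find(9) -> no change; set of 9 is {6, 9}
Component of 15: {12, 15}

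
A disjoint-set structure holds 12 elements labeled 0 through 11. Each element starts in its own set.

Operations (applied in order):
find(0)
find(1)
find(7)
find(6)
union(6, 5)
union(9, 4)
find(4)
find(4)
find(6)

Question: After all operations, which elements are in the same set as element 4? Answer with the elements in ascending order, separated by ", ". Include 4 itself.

Step 1: find(0) -> no change; set of 0 is {0}
Step 2: find(1) -> no change; set of 1 is {1}
Step 3: find(7) -> no change; set of 7 is {7}
Step 4: find(6) -> no change; set of 6 is {6}
Step 5: union(6, 5) -> merged; set of 6 now {5, 6}
Step 6: union(9, 4) -> merged; set of 9 now {4, 9}
Step 7: find(4) -> no change; set of 4 is {4, 9}
Step 8: find(4) -> no change; set of 4 is {4, 9}
Step 9: find(6) -> no change; set of 6 is {5, 6}
Component of 4: {4, 9}

Answer: 4, 9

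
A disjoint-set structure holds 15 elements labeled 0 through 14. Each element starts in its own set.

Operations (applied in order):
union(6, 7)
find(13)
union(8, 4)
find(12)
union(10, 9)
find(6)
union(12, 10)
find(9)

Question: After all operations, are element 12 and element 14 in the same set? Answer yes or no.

Step 1: union(6, 7) -> merged; set of 6 now {6, 7}
Step 2: find(13) -> no change; set of 13 is {13}
Step 3: union(8, 4) -> merged; set of 8 now {4, 8}
Step 4: find(12) -> no change; set of 12 is {12}
Step 5: union(10, 9) -> merged; set of 10 now {9, 10}
Step 6: find(6) -> no change; set of 6 is {6, 7}
Step 7: union(12, 10) -> merged; set of 12 now {9, 10, 12}
Step 8: find(9) -> no change; set of 9 is {9, 10, 12}
Set of 12: {9, 10, 12}; 14 is not a member.

Answer: no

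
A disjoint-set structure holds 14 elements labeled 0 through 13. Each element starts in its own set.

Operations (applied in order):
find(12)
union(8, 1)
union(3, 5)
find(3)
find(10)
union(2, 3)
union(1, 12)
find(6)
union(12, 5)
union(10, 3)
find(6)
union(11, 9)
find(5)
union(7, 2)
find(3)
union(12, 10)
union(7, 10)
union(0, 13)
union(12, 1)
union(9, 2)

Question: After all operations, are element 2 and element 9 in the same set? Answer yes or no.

Answer: yes

Derivation:
Step 1: find(12) -> no change; set of 12 is {12}
Step 2: union(8, 1) -> merged; set of 8 now {1, 8}
Step 3: union(3, 5) -> merged; set of 3 now {3, 5}
Step 4: find(3) -> no change; set of 3 is {3, 5}
Step 5: find(10) -> no change; set of 10 is {10}
Step 6: union(2, 3) -> merged; set of 2 now {2, 3, 5}
Step 7: union(1, 12) -> merged; set of 1 now {1, 8, 12}
Step 8: find(6) -> no change; set of 6 is {6}
Step 9: union(12, 5) -> merged; set of 12 now {1, 2, 3, 5, 8, 12}
Step 10: union(10, 3) -> merged; set of 10 now {1, 2, 3, 5, 8, 10, 12}
Step 11: find(6) -> no change; set of 6 is {6}
Step 12: union(11, 9) -> merged; set of 11 now {9, 11}
Step 13: find(5) -> no change; set of 5 is {1, 2, 3, 5, 8, 10, 12}
Step 14: union(7, 2) -> merged; set of 7 now {1, 2, 3, 5, 7, 8, 10, 12}
Step 15: find(3) -> no change; set of 3 is {1, 2, 3, 5, 7, 8, 10, 12}
Step 16: union(12, 10) -> already same set; set of 12 now {1, 2, 3, 5, 7, 8, 10, 12}
Step 17: union(7, 10) -> already same set; set of 7 now {1, 2, 3, 5, 7, 8, 10, 12}
Step 18: union(0, 13) -> merged; set of 0 now {0, 13}
Step 19: union(12, 1) -> already same set; set of 12 now {1, 2, 3, 5, 7, 8, 10, 12}
Step 20: union(9, 2) -> merged; set of 9 now {1, 2, 3, 5, 7, 8, 9, 10, 11, 12}
Set of 2: {1, 2, 3, 5, 7, 8, 9, 10, 11, 12}; 9 is a member.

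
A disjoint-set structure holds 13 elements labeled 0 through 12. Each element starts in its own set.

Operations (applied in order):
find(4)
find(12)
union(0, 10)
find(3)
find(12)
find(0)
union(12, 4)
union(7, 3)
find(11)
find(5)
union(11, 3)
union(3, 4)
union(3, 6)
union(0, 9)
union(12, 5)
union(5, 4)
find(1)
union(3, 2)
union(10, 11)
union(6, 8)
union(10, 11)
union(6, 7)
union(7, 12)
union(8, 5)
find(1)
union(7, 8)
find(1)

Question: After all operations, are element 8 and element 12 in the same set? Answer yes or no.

Step 1: find(4) -> no change; set of 4 is {4}
Step 2: find(12) -> no change; set of 12 is {12}
Step 3: union(0, 10) -> merged; set of 0 now {0, 10}
Step 4: find(3) -> no change; set of 3 is {3}
Step 5: find(12) -> no change; set of 12 is {12}
Step 6: find(0) -> no change; set of 0 is {0, 10}
Step 7: union(12, 4) -> merged; set of 12 now {4, 12}
Step 8: union(7, 3) -> merged; set of 7 now {3, 7}
Step 9: find(11) -> no change; set of 11 is {11}
Step 10: find(5) -> no change; set of 5 is {5}
Step 11: union(11, 3) -> merged; set of 11 now {3, 7, 11}
Step 12: union(3, 4) -> merged; set of 3 now {3, 4, 7, 11, 12}
Step 13: union(3, 6) -> merged; set of 3 now {3, 4, 6, 7, 11, 12}
Step 14: union(0, 9) -> merged; set of 0 now {0, 9, 10}
Step 15: union(12, 5) -> merged; set of 12 now {3, 4, 5, 6, 7, 11, 12}
Step 16: union(5, 4) -> already same set; set of 5 now {3, 4, 5, 6, 7, 11, 12}
Step 17: find(1) -> no change; set of 1 is {1}
Step 18: union(3, 2) -> merged; set of 3 now {2, 3, 4, 5, 6, 7, 11, 12}
Step 19: union(10, 11) -> merged; set of 10 now {0, 2, 3, 4, 5, 6, 7, 9, 10, 11, 12}
Step 20: union(6, 8) -> merged; set of 6 now {0, 2, 3, 4, 5, 6, 7, 8, 9, 10, 11, 12}
Step 21: union(10, 11) -> already same set; set of 10 now {0, 2, 3, 4, 5, 6, 7, 8, 9, 10, 11, 12}
Step 22: union(6, 7) -> already same set; set of 6 now {0, 2, 3, 4, 5, 6, 7, 8, 9, 10, 11, 12}
Step 23: union(7, 12) -> already same set; set of 7 now {0, 2, 3, 4, 5, 6, 7, 8, 9, 10, 11, 12}
Step 24: union(8, 5) -> already same set; set of 8 now {0, 2, 3, 4, 5, 6, 7, 8, 9, 10, 11, 12}
Step 25: find(1) -> no change; set of 1 is {1}
Step 26: union(7, 8) -> already same set; set of 7 now {0, 2, 3, 4, 5, 6, 7, 8, 9, 10, 11, 12}
Step 27: find(1) -> no change; set of 1 is {1}
Set of 8: {0, 2, 3, 4, 5, 6, 7, 8, 9, 10, 11, 12}; 12 is a member.

Answer: yes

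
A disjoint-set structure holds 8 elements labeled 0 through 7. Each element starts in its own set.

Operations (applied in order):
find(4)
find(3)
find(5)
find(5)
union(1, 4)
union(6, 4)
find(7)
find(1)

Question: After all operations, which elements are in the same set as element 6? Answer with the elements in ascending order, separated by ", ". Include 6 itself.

Answer: 1, 4, 6

Derivation:
Step 1: find(4) -> no change; set of 4 is {4}
Step 2: find(3) -> no change; set of 3 is {3}
Step 3: find(5) -> no change; set of 5 is {5}
Step 4: find(5) -> no change; set of 5 is {5}
Step 5: union(1, 4) -> merged; set of 1 now {1, 4}
Step 6: union(6, 4) -> merged; set of 6 now {1, 4, 6}
Step 7: find(7) -> no change; set of 7 is {7}
Step 8: find(1) -> no change; set of 1 is {1, 4, 6}
Component of 6: {1, 4, 6}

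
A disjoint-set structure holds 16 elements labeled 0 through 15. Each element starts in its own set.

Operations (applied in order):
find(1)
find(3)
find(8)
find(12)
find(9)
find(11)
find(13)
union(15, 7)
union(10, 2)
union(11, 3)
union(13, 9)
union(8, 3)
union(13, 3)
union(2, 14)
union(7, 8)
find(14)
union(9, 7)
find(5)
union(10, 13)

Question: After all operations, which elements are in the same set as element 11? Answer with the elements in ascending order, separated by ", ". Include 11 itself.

Step 1: find(1) -> no change; set of 1 is {1}
Step 2: find(3) -> no change; set of 3 is {3}
Step 3: find(8) -> no change; set of 8 is {8}
Step 4: find(12) -> no change; set of 12 is {12}
Step 5: find(9) -> no change; set of 9 is {9}
Step 6: find(11) -> no change; set of 11 is {11}
Step 7: find(13) -> no change; set of 13 is {13}
Step 8: union(15, 7) -> merged; set of 15 now {7, 15}
Step 9: union(10, 2) -> merged; set of 10 now {2, 10}
Step 10: union(11, 3) -> merged; set of 11 now {3, 11}
Step 11: union(13, 9) -> merged; set of 13 now {9, 13}
Step 12: union(8, 3) -> merged; set of 8 now {3, 8, 11}
Step 13: union(13, 3) -> merged; set of 13 now {3, 8, 9, 11, 13}
Step 14: union(2, 14) -> merged; set of 2 now {2, 10, 14}
Step 15: union(7, 8) -> merged; set of 7 now {3, 7, 8, 9, 11, 13, 15}
Step 16: find(14) -> no change; set of 14 is {2, 10, 14}
Step 17: union(9, 7) -> already same set; set of 9 now {3, 7, 8, 9, 11, 13, 15}
Step 18: find(5) -> no change; set of 5 is {5}
Step 19: union(10, 13) -> merged; set of 10 now {2, 3, 7, 8, 9, 10, 11, 13, 14, 15}
Component of 11: {2, 3, 7, 8, 9, 10, 11, 13, 14, 15}

Answer: 2, 3, 7, 8, 9, 10, 11, 13, 14, 15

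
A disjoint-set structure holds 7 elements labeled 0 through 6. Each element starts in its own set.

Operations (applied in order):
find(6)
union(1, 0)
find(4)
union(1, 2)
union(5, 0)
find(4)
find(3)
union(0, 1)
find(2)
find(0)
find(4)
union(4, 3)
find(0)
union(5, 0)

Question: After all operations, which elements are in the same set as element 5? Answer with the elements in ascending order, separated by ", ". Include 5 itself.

Answer: 0, 1, 2, 5

Derivation:
Step 1: find(6) -> no change; set of 6 is {6}
Step 2: union(1, 0) -> merged; set of 1 now {0, 1}
Step 3: find(4) -> no change; set of 4 is {4}
Step 4: union(1, 2) -> merged; set of 1 now {0, 1, 2}
Step 5: union(5, 0) -> merged; set of 5 now {0, 1, 2, 5}
Step 6: find(4) -> no change; set of 4 is {4}
Step 7: find(3) -> no change; set of 3 is {3}
Step 8: union(0, 1) -> already same set; set of 0 now {0, 1, 2, 5}
Step 9: find(2) -> no change; set of 2 is {0, 1, 2, 5}
Step 10: find(0) -> no change; set of 0 is {0, 1, 2, 5}
Step 11: find(4) -> no change; set of 4 is {4}
Step 12: union(4, 3) -> merged; set of 4 now {3, 4}
Step 13: find(0) -> no change; set of 0 is {0, 1, 2, 5}
Step 14: union(5, 0) -> already same set; set of 5 now {0, 1, 2, 5}
Component of 5: {0, 1, 2, 5}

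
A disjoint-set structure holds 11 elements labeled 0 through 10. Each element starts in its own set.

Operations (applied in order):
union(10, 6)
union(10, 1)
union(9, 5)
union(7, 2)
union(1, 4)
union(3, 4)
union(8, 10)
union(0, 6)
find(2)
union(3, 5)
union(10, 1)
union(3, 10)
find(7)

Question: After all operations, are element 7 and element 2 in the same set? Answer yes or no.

Answer: yes

Derivation:
Step 1: union(10, 6) -> merged; set of 10 now {6, 10}
Step 2: union(10, 1) -> merged; set of 10 now {1, 6, 10}
Step 3: union(9, 5) -> merged; set of 9 now {5, 9}
Step 4: union(7, 2) -> merged; set of 7 now {2, 7}
Step 5: union(1, 4) -> merged; set of 1 now {1, 4, 6, 10}
Step 6: union(3, 4) -> merged; set of 3 now {1, 3, 4, 6, 10}
Step 7: union(8, 10) -> merged; set of 8 now {1, 3, 4, 6, 8, 10}
Step 8: union(0, 6) -> merged; set of 0 now {0, 1, 3, 4, 6, 8, 10}
Step 9: find(2) -> no change; set of 2 is {2, 7}
Step 10: union(3, 5) -> merged; set of 3 now {0, 1, 3, 4, 5, 6, 8, 9, 10}
Step 11: union(10, 1) -> already same set; set of 10 now {0, 1, 3, 4, 5, 6, 8, 9, 10}
Step 12: union(3, 10) -> already same set; set of 3 now {0, 1, 3, 4, 5, 6, 8, 9, 10}
Step 13: find(7) -> no change; set of 7 is {2, 7}
Set of 7: {2, 7}; 2 is a member.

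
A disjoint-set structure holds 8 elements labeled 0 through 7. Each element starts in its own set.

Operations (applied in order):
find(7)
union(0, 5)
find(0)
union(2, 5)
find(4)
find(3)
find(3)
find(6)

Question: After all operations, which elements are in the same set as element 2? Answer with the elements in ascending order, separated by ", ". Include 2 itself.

Step 1: find(7) -> no change; set of 7 is {7}
Step 2: union(0, 5) -> merged; set of 0 now {0, 5}
Step 3: find(0) -> no change; set of 0 is {0, 5}
Step 4: union(2, 5) -> merged; set of 2 now {0, 2, 5}
Step 5: find(4) -> no change; set of 4 is {4}
Step 6: find(3) -> no change; set of 3 is {3}
Step 7: find(3) -> no change; set of 3 is {3}
Step 8: find(6) -> no change; set of 6 is {6}
Component of 2: {0, 2, 5}

Answer: 0, 2, 5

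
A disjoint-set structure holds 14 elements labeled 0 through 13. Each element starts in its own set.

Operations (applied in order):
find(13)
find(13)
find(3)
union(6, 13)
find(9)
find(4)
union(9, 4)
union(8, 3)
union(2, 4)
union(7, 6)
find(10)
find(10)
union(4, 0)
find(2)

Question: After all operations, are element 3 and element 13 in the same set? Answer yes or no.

Step 1: find(13) -> no change; set of 13 is {13}
Step 2: find(13) -> no change; set of 13 is {13}
Step 3: find(3) -> no change; set of 3 is {3}
Step 4: union(6, 13) -> merged; set of 6 now {6, 13}
Step 5: find(9) -> no change; set of 9 is {9}
Step 6: find(4) -> no change; set of 4 is {4}
Step 7: union(9, 4) -> merged; set of 9 now {4, 9}
Step 8: union(8, 3) -> merged; set of 8 now {3, 8}
Step 9: union(2, 4) -> merged; set of 2 now {2, 4, 9}
Step 10: union(7, 6) -> merged; set of 7 now {6, 7, 13}
Step 11: find(10) -> no change; set of 10 is {10}
Step 12: find(10) -> no change; set of 10 is {10}
Step 13: union(4, 0) -> merged; set of 4 now {0, 2, 4, 9}
Step 14: find(2) -> no change; set of 2 is {0, 2, 4, 9}
Set of 3: {3, 8}; 13 is not a member.

Answer: no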